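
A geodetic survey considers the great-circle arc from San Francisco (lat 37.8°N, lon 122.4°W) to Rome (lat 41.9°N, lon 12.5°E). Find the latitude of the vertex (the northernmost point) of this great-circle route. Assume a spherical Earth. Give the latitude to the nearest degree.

The great circle lies in the plane with unit normal n̂ = (p₁ × p₂)/|p₁ × p₂|.
Here n̂_z ≈ +0.417; the vertex latitude is φ_max = arccos|n̂_z| ≈ 65.4°.

≈ 65°N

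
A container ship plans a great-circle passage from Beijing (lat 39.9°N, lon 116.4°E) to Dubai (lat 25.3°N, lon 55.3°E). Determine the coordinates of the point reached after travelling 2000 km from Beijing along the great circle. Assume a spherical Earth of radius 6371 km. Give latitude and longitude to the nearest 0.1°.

≈ lat 38.6°N, lon 93.2°E

The haversine formula gives a central angle δ ≈ 0.916 rad (52.5°) between the endpoints. The total great-circle distance is δ·R ≈ 0.916 × 6371 ≈ 5833 km, so the target fraction is f = 2000/5833 ≈ 0.343.
Interpolate at f ≈ 0.343 with slerp weights a = sin((1−f)δ)/sin δ ≈ 0.714, b = sin(fδ)/sin δ ≈ 0.389.
p = a·p₁ + b·p₂ ≈ (-0.043, 0.780, 0.624); φ = arcsin(p_z) ≈ 38.63°, λ = atan2(p_y, p_x) ≈ 93.16°.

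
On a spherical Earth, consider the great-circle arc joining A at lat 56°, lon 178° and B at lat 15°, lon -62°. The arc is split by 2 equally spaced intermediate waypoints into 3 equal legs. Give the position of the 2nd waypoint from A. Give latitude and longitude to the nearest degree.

≈ lat 41°, lon -81°

Convert each endpoint to a unit vector on the sphere (x = cos φ cos λ, y = cos φ sin λ, z = sin φ).
The central angle between the endpoints is δ = arccos(p₁·p₂) ≈ 1.626 rad (93.2°).
Interpolate at f = 2/3 with slerp weights a = sin((1−f)δ)/sin δ ≈ 0.517, b = sin(fδ)/sin δ ≈ 0.885.
p = a·p₁ + b·p₂ ≈ (0.113, -0.745, 0.658); φ = arcsin(p_z) ≈ 41.11°, λ = atan2(p_y, p_x) ≈ -81.40°.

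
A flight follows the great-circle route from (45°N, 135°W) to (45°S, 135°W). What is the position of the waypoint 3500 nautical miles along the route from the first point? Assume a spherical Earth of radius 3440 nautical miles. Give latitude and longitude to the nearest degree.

≈ (13°S, 135°W)

The haversine formula gives a central angle δ ≈ 1.571 rad (90.0°) between the endpoints. The total great-circle distance is δ·R ≈ 1.571 × 3440 ≈ 5404 nmi, so the target fraction is f = 3500/5404 ≈ 0.648.
Interpolate at f ≈ 0.648 with slerp weights a = sin((1−f)δ)/sin δ ≈ 0.526, b = sin(fδ)/sin δ ≈ 0.851.
p = a·p₁ + b·p₂ ≈ (-0.688, -0.688, -0.230); φ = arcsin(p_z) ≈ -13.30°, λ = atan2(p_y, p_x) ≈ -135.00°.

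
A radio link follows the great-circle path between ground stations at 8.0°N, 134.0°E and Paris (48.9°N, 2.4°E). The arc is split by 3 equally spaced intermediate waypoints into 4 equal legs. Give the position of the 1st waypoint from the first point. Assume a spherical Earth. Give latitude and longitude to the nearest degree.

≈ 31°N, 118°E

From cos δ = sin φ₁ sin φ₂ + cos φ₁ cos φ₂ cos Δλ, the central angle is δ ≈ 1.904 rad (109.1°).
Interpolate at f = 1/4 with slerp weights a = sin((1−f)δ)/sin δ ≈ 1.048, b = sin(fδ)/sin δ ≈ 0.485.
p = a·p₁ + b·p₂ ≈ (-0.402, 0.760, 0.511); φ = arcsin(p_z) ≈ 30.75°, λ = atan2(p_y, p_x) ≈ 117.89°.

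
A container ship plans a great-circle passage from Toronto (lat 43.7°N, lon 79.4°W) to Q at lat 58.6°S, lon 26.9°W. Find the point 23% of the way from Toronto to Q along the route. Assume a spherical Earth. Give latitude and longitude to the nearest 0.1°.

≈ lat 20.1°N, lon 67.7°W

Write both endpoints as unit vectors p₁, p₂ with components (cos φ cos λ, cos φ sin λ, sin φ).
The central angle between the endpoints is δ = arccos(p₁·p₂) ≈ 1.939 rad (111.1°).
Interpolate at f = 0.23 with slerp weights a = sin((1−f)δ)/sin δ ≈ 1.069, b = sin(fδ)/sin δ ≈ 0.463.
p = a·p₁ + b·p₂ ≈ (0.357, -0.869, 0.344); φ = arcsin(p_z) ≈ 20.10°, λ = atan2(p_y, p_x) ≈ -67.65°.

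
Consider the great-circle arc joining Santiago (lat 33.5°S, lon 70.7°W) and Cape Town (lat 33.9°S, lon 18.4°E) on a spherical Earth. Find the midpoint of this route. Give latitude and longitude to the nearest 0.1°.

≈ lat 43.1°S, lon 26.3°W

From cos δ = sin φ₁ sin φ₂ + cos φ₁ cos φ₂ cos Δλ, the central angle is δ ≈ 1.246 rad (71.4°).
Interpolate at f = 1/2 with slerp weights a = sin((1−f)δ)/sin δ ≈ 0.616, b = sin(fδ)/sin δ ≈ 0.616.
p = a·p₁ + b·p₂ ≈ (0.655, -0.323, -0.683); φ = arcsin(p_z) ≈ -43.10°, λ = atan2(p_y, p_x) ≈ -26.28°.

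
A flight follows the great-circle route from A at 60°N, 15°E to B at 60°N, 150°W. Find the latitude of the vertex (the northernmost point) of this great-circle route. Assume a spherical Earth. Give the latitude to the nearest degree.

The great circle lies in the plane with unit normal n̂ = (p₁ × p₂)/|p₁ × p₂|.
Here n̂_z ≈ -0.075; the vertex latitude is φ_max = arccos|n̂_z| ≈ 85.7°.
Check via Clairaut: cos φ_max = |cos φ₁| · sin C = cos(60.0°)·sin(8.6°) ≈ 0.075, again giving ≈ 85.7°.

≈ 86°N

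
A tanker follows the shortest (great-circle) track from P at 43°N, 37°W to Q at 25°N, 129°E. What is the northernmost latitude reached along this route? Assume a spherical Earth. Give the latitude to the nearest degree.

≈ 80°N

The great circle lies in the plane with unit normal n̂ = (p₁ × p₂)/|p₁ × p₂|.
Here n̂_z ≈ +0.172; the vertex latitude is φ_max = arccos|n̂_z| ≈ 80.1°.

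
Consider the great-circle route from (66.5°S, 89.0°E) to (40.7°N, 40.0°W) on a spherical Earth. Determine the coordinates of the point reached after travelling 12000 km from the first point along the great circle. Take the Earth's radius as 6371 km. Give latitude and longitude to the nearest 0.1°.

Convert each endpoint to a unit vector on the sphere (x = cos φ cos λ, y = cos φ sin λ, z = sin φ).
The central angle between the endpoints is δ = arccos(p₁·p₂) ≈ 2.479 rad (142.0°). The total great-circle distance is δ·R ≈ 2.479 × 6371 ≈ 15792 km, so the target fraction is f = 12000/15792 ≈ 0.760.
Interpolate at f ≈ 0.760 with slerp weights a = sin((1−f)δ)/sin δ ≈ 0.911, b = sin(fδ)/sin δ ≈ 1.546.
p = a·p₁ + b·p₂ ≈ (0.904, -0.390, 0.173); φ = arcsin(p_z) ≈ 9.94°, λ = atan2(p_y, p_x) ≈ -23.34°.

≈ (9.9°N, 23.3°W)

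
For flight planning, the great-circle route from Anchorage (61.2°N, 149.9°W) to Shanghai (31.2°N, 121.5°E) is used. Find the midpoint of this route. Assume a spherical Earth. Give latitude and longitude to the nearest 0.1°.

≈ (54.6°N, 150.5°E)

The haversine formula gives a central angle δ ≈ 1.088 rad (62.4°) between the endpoints.
Interpolate at f = 1/2 with slerp weights a = sin((1−f)δ)/sin δ ≈ 0.584, b = sin(fδ)/sin δ ≈ 0.584.
p = a·p₁ + b·p₂ ≈ (-0.505, 0.285, 0.815); φ = arcsin(p_z) ≈ 54.57°, λ = atan2(p_y, p_x) ≈ 150.55°.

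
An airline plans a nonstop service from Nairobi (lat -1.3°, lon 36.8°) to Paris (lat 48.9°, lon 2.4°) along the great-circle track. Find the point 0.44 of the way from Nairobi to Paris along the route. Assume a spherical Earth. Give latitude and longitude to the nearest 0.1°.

Convert each endpoint to a unit vector on the sphere (x = cos φ cos λ, y = cos φ sin λ, z = sin φ).
The central angle between the endpoints is δ = arccos(p₁·p₂) ≈ 1.018 rad (58.3°).
Interpolate at f = 0.44 with slerp weights a = sin((1−f)δ)/sin δ ≈ 0.634, b = sin(fδ)/sin δ ≈ 0.509.
p = a·p₁ + b·p₂ ≈ (0.842, 0.394, 0.369); φ = arcsin(p_z) ≈ 21.66°, λ = atan2(p_y, p_x) ≈ 25.07°.

≈ lat 21.7°, lon 25.1°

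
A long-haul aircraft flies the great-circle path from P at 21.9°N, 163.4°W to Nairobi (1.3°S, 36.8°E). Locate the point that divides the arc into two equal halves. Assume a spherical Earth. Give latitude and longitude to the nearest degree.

≈ 45°N, 105°E

Convert each endpoint to a unit vector on the sphere (x = cos φ cos λ, y = cos φ sin λ, z = sin φ).
The central angle between the endpoints is δ = arccos(p₁·p₂) ≈ 2.645 rad (151.5°).
Interpolate at f = 1/2 with slerp weights a = sin((1−f)δ)/sin δ ≈ 2.033, b = sin(fδ)/sin δ ≈ 2.033.
p = a·p₁ + b·p₂ ≈ (-0.180, 0.679, 0.712); φ = arcsin(p_z) ≈ 45.41°, λ = atan2(p_y, p_x) ≈ 104.87°.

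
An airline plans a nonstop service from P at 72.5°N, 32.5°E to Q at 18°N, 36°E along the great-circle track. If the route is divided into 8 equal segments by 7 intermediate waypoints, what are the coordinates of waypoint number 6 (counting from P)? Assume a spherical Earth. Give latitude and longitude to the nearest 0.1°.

The haversine formula gives a central angle δ ≈ 0.952 rad (54.5°) between the endpoints.
Interpolate at f = 6/8 with slerp weights a = sin((1−f)δ)/sin δ ≈ 0.289, b = sin(fδ)/sin δ ≈ 0.804.
p = a·p₁ + b·p₂ ≈ (0.692, 0.496, 0.524); φ = arcsin(p_z) ≈ 31.63°, λ = atan2(p_y, p_x) ≈ 35.64°.

≈ 31.6°N, 35.6°E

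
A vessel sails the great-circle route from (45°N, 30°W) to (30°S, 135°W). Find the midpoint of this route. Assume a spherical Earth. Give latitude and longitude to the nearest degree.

≈ (12°N, 90°W)

Convert each endpoint to a unit vector on the sphere (x = cos φ cos λ, y = cos φ sin λ, z = sin φ).
The central angle between the endpoints is δ = arccos(p₁·p₂) ≈ 2.108 rad (120.8°).
Interpolate at f = 1/2 with slerp weights a = sin((1−f)δ)/sin δ ≈ 1.012, b = sin(fδ)/sin δ ≈ 1.012.
p = a·p₁ + b·p₂ ≈ (0.000, -0.978, 0.210); φ = arcsin(p_z) ≈ 12.10°, λ = atan2(p_y, p_x) ≈ -90.00°.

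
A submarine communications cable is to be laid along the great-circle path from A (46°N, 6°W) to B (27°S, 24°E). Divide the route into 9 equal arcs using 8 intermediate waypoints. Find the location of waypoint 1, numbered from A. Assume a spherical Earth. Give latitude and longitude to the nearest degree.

≈ (38°N, 1°W)

Convert each endpoint to a unit vector on the sphere (x = cos φ cos λ, y = cos φ sin λ, z = sin φ).
The central angle between the endpoints is δ = arccos(p₁·p₂) ≈ 1.360 rad (77.9°).
Interpolate at f = 1/9 with slerp weights a = sin((1−f)δ)/sin δ ≈ 0.956, b = sin(fδ)/sin δ ≈ 0.154.
p = a·p₁ + b·p₂ ≈ (0.786, -0.014, 0.618); φ = arcsin(p_z) ≈ 38.18°, λ = atan2(p_y, p_x) ≈ -1.00°.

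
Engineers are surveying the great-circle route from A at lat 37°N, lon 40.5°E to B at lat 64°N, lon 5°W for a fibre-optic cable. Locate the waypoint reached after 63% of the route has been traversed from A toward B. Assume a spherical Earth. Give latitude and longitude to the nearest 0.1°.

≈ lat 56.1°N, lon 18.8°E

From cos δ = sin φ₁ sin φ₂ + cos φ₁ cos φ₂ cos Δλ, the central angle is δ ≈ 0.666 rad (38.2°).
Interpolate at f = 0.63 with slerp weights a = sin((1−f)δ)/sin δ ≈ 0.395, b = sin(fδ)/sin δ ≈ 0.659.
p = a·p₁ + b·p₂ ≈ (0.528, 0.180, 0.830); φ = arcsin(p_z) ≈ 56.12°, λ = atan2(p_y, p_x) ≈ 18.79°.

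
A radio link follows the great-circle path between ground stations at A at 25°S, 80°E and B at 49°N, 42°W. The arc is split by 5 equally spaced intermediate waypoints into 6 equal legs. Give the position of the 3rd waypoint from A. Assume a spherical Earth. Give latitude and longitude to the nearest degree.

The haversine formula gives a central angle δ ≈ 2.258 rad (129.3°) between the endpoints.
Interpolate at f = 3/6 with slerp weights a = sin((1−f)δ)/sin δ ≈ 1.169, b = sin(fδ)/sin δ ≈ 1.169.
p = a·p₁ + b·p₂ ≈ (0.754, 0.530, 0.388); φ = arcsin(p_z) ≈ 22.84°, λ = atan2(p_y, p_x) ≈ 35.12°.

≈ 23°N, 35°E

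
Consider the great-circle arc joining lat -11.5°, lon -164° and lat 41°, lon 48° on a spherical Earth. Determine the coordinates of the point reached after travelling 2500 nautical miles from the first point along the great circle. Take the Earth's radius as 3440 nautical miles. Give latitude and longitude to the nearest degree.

Write both endpoints as unit vectors p₁, p₂ with components (cos φ cos λ, cos φ sin λ, sin φ).
The central angle between the endpoints is δ = arccos(p₁·p₂) ≈ 2.431 rad (139.3°). The total great-circle distance is δ·R ≈ 2.431 × 3440 ≈ 8363 nmi, so the target fraction is f = 2500/8363 ≈ 0.299.
Interpolate at f ≈ 0.299 with slerp weights a = sin((1−f)δ)/sin δ ≈ 1.519, b = sin(fδ)/sin δ ≈ 1.019.
p = a·p₁ + b·p₂ ≈ (-0.917, 0.161, 0.365); φ = arcsin(p_z) ≈ 21.43°, λ = atan2(p_y, p_x) ≈ 170.05°.

≈ lat 21°, lon 170°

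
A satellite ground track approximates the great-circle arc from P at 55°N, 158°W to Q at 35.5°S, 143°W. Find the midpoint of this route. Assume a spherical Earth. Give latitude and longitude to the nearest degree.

From cos δ = sin φ₁ sin φ₂ + cos φ₁ cos φ₂ cos Δλ, the central angle is δ ≈ 1.595 rad (91.4°).
Interpolate at f = 1/2 with slerp weights a = sin((1−f)δ)/sin δ ≈ 0.716, b = sin(fδ)/sin δ ≈ 0.716.
p = a·p₁ + b·p₂ ≈ (-0.846, -0.505, 0.171); φ = arcsin(p_z) ≈ 9.83°, λ = atan2(p_y, p_x) ≈ -149.19°.

≈ 10°N, 149°W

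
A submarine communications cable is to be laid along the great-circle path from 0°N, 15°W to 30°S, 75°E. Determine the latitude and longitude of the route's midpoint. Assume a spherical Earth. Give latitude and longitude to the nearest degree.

The haversine formula gives a central angle δ ≈ 1.571 rad (90.0°) between the endpoints.
Interpolate at f = 1/2 with slerp weights a = sin((1−f)δ)/sin δ ≈ 0.707, b = sin(fδ)/sin δ ≈ 0.707.
p = a·p₁ + b·p₂ ≈ (0.842, 0.408, -0.354); φ = arcsin(p_z) ≈ -20.70°, λ = atan2(p_y, p_x) ≈ 25.89°.

≈ 21°S, 26°E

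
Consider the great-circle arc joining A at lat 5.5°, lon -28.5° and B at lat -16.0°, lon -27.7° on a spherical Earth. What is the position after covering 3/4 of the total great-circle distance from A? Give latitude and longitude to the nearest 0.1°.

Convert each endpoint to a unit vector on the sphere (x = cos φ cos λ, y = cos φ sin λ, z = sin φ).
The central angle between the endpoints is δ = arccos(p₁·p₂) ≈ 0.376 rad (21.5°).
Interpolate at f = 3/4 with slerp weights a = sin((1−f)δ)/sin δ ≈ 0.256, b = sin(fδ)/sin δ ≈ 0.758.
p = a·p₁ + b·p₂ ≈ (0.869, -0.460, -0.184); φ = arcsin(p_z) ≈ -10.63°, λ = atan2(p_y, p_x) ≈ -27.91°.

≈ lat -10.6°, lon -27.9°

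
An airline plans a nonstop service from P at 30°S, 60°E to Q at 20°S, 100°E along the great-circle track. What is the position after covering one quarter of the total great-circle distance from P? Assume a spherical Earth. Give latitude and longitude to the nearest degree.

≈ 29°S, 71°E

Write both endpoints as unit vectors p₁, p₂ with components (cos φ cos λ, cos φ sin λ, sin φ).
The central angle between the endpoints is δ = arccos(p₁·p₂) ≈ 0.653 rad (37.4°).
Interpolate at f = 1/4 with slerp weights a = sin((1−f)δ)/sin δ ≈ 0.774, b = sin(fδ)/sin δ ≈ 0.267.
p = a·p₁ + b·p₂ ≈ (0.292, 0.828, -0.479); φ = arcsin(p_z) ≈ -28.59°, λ = atan2(p_y, p_x) ≈ 70.60°.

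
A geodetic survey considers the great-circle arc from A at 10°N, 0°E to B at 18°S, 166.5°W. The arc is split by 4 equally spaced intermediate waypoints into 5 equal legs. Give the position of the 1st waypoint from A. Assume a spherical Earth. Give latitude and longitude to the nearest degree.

Convert each endpoint to a unit vector on the sphere (x = cos φ cos λ, y = cos φ sin λ, z = sin φ).
The central angle between the endpoints is δ = arccos(p₁·p₂) ≈ 2.874 rad (164.7°).
Interpolate at f = 1/5 with slerp weights a = sin((1−f)δ)/sin δ ≈ 2.822, b = sin(fδ)/sin δ ≈ 2.056.
p = a·p₁ + b·p₂ ≈ (0.878, -0.456, -0.145); φ = arcsin(p_z) ≈ -8.35°, λ = atan2(p_y, p_x) ≈ -27.47°.

≈ 8°S, 27°W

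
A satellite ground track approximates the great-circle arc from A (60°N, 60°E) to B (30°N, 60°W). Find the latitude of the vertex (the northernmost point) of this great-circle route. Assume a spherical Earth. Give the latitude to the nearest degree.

≈ 67°N

The great circle lies in the plane with unit normal n̂ = (p₁ × p₂)/|p₁ × p₂|.
Here n̂_z ≈ -0.384; the vertex latitude is φ_max = arccos|n̂_z| ≈ 67.4°.
Check via Clairaut: cos φ_max = |cos φ₁| · sin C = cos(60.0°)·sin(50.2°) ≈ 0.384, again giving ≈ 67.4°.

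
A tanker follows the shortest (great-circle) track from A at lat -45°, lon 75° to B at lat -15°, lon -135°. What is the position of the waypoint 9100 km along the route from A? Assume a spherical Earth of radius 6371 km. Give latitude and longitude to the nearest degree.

The haversine formula gives a central angle δ ≈ 1.992 rad (114.1°) between the endpoints. The total great-circle distance is δ·R ≈ 1.992 × 6371 ≈ 12688 km, so the target fraction is f = 9100/12688 ≈ 0.717.
Interpolate at f ≈ 0.717 with slerp weights a = sin((1−f)δ)/sin δ ≈ 0.585, b = sin(fδ)/sin δ ≈ 1.084.
p = a·p₁ + b·p₂ ≈ (-0.634, -0.341, -0.694); φ = arcsin(p_z) ≈ -43.97°, λ = atan2(p_y, p_x) ≈ -151.70°.

≈ lat -44°, lon -152°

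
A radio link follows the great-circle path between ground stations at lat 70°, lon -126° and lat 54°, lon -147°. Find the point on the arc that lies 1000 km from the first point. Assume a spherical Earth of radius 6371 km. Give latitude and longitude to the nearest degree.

≈ lat 63°, lon -139°

From cos δ = sin φ₁ sin φ₂ + cos φ₁ cos φ₂ cos Δλ, the central angle is δ ≈ 0.324 rad (18.6°). The total great-circle distance is δ·R ≈ 0.324 × 6371 ≈ 2065 km, so the target fraction is f = 1000/2065 ≈ 0.484.
Interpolate at f ≈ 0.484 with slerp weights a = sin((1−f)δ)/sin δ ≈ 0.523, b = sin(fδ)/sin δ ≈ 0.491.
p = a·p₁ + b·p₂ ≈ (-0.347, -0.302, 0.888); φ = arcsin(p_z) ≈ 62.63°, λ = atan2(p_y, p_x) ≈ -138.99°.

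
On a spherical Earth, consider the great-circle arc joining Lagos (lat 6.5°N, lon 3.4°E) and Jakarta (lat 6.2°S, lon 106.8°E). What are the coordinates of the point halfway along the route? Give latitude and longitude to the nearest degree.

≈ lat 0°N, lon 55°E

From cos δ = sin φ₁ sin φ₂ + cos φ₁ cos φ₂ cos Δλ, the central angle is δ ≈ 1.814 rad (104.0°).
Interpolate at f = 1/2 with slerp weights a = sin((1−f)δ)/sin δ ≈ 0.812, b = sin(fδ)/sin δ ≈ 0.812.
p = a·p₁ + b·p₂ ≈ (0.572, 0.820, 0.004); φ = arcsin(p_z) ≈ 0.24°, λ = atan2(p_y, p_x) ≈ 55.12°.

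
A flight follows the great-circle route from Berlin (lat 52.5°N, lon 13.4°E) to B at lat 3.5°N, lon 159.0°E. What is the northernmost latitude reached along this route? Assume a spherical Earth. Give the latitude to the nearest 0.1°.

The great circle lies in the plane with unit normal n̂ = (p₁ × p₂)/|p₁ × p₂|.
Here n̂_z ≈ +0.385; the vertex latitude is φ_max = arccos|n̂_z| ≈ 67.4°.

≈ 67.4°N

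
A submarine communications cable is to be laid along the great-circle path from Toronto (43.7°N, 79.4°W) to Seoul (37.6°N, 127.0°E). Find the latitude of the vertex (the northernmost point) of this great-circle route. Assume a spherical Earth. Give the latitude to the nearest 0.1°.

The great circle lies in the plane with unit normal n̂ = (p₁ × p₂)/|p₁ × p₂|.
Here n̂_z ≈ -0.256; the vertex latitude is φ_max = arccos|n̂_z| ≈ 75.2°.

≈ 75.2°N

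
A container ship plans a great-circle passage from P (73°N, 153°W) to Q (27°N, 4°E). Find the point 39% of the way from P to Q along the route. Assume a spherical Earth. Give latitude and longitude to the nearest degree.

From cos δ = sin φ₁ sin φ₂ + cos φ₁ cos φ₂ cos Δλ, the central angle is δ ≈ 1.375 rad (78.8°).
Interpolate at f = 0.39 with slerp weights a = sin((1−f)δ)/sin δ ≈ 0.758, b = sin(fδ)/sin δ ≈ 0.521.
p = a·p₁ + b·p₂ ≈ (0.265, -0.068, 0.962); φ = arcsin(p_z) ≈ 74.09°, λ = atan2(p_y, p_x) ≈ -14.43°.

≈ (74°N, 14°W)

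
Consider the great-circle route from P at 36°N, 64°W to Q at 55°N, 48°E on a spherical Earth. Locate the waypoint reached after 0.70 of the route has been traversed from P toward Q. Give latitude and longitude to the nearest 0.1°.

≈ 63.1°N, 8.1°E

The haversine formula gives a central angle δ ≈ 1.258 rad (72.1°) between the endpoints.
Interpolate at f = 0.70 with slerp weights a = sin((1−f)δ)/sin δ ≈ 0.387, b = sin(fδ)/sin δ ≈ 0.810.
p = a·p₁ + b·p₂ ≈ (0.448, 0.064, 0.892); φ = arcsin(p_z) ≈ 63.07°, λ = atan2(p_y, p_x) ≈ 8.10°.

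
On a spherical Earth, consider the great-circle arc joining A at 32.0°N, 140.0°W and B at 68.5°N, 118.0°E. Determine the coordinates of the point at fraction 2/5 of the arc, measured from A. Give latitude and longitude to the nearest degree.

Convert each endpoint to a unit vector on the sphere (x = cos φ cos λ, y = cos φ sin λ, z = sin φ).
The central angle between the endpoints is δ = arccos(p₁·p₂) ≈ 1.128 rad (64.6°).
Interpolate at f = 2/5 with slerp weights a = sin((1−f)δ)/sin δ ≈ 0.693, b = sin(fδ)/sin δ ≈ 0.483.
p = a·p₁ + b·p₂ ≈ (-0.533, -0.222, 0.816); φ = arcsin(p_z) ≈ 54.72°, λ = atan2(p_y, p_x) ≈ -157.43°.

≈ 55°N, 157°W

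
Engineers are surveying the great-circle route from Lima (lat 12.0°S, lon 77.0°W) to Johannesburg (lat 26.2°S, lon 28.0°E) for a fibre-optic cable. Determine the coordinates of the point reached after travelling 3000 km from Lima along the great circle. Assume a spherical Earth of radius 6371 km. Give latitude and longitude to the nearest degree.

From cos δ = sin φ₁ sin φ₂ + cos φ₁ cos φ₂ cos Δλ, the central angle is δ ≈ 1.707 rad (97.8°). The total great-circle distance is δ·R ≈ 1.707 × 6371 ≈ 10873 km, so the target fraction is f = 3000/10873 ≈ 0.276.
Interpolate at f ≈ 0.276 with slerp weights a = sin((1−f)δ)/sin δ ≈ 0.953, b = sin(fδ)/sin δ ≈ 0.458.
p = a·p₁ + b·p₂ ≈ (0.572, -0.716, -0.400); φ = arcsin(p_z) ≈ -23.60°, λ = atan2(p_y, p_x) ≈ -51.34°.

≈ lat 24°S, lon 51°W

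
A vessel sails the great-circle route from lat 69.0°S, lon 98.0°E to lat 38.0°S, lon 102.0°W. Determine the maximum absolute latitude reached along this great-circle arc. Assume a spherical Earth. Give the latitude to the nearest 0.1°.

≈ 84.2°S

The great circle lies in the plane with unit normal n̂ = (p₁ × p₂)/|p₁ × p₂|.
Here n̂_z ≈ +0.102; the vertex latitude is φ_max = arccos|n̂_z| ≈ 84.2°.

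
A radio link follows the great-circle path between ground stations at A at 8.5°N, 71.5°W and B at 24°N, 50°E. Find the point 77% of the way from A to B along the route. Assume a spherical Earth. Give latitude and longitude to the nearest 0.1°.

Convert each endpoint to a unit vector on the sphere (x = cos φ cos λ, y = cos φ sin λ, z = sin φ).
The central angle between the endpoints is δ = arccos(p₁·p₂) ≈ 1.995 rad (114.3°).
Interpolate at f = 0.77 with slerp weights a = sin((1−f)δ)/sin δ ≈ 0.486, b = sin(fδ)/sin δ ≈ 1.097.
p = a·p₁ + b·p₂ ≈ (0.797, 0.312, 0.518); φ = arcsin(p_z) ≈ 31.20°, λ = atan2(p_y, p_x) ≈ 21.36°.

≈ 31.2°N, 21.4°E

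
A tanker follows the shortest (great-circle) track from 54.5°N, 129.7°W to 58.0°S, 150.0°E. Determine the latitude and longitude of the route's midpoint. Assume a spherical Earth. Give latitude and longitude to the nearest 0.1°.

≈ 2.3°S, 167.6°W

The haversine formula gives a central angle δ ≈ 2.263 rad (129.7°) between the endpoints.
Interpolate at f = 1/2 with slerp weights a = sin((1−f)δ)/sin δ ≈ 1.176, b = sin(fδ)/sin δ ≈ 1.176.
p = a·p₁ + b·p₂ ≈ (-0.976, -0.214, -0.040); φ = arcsin(p_z) ≈ -2.29°, λ = atan2(p_y, p_x) ≈ -167.64°.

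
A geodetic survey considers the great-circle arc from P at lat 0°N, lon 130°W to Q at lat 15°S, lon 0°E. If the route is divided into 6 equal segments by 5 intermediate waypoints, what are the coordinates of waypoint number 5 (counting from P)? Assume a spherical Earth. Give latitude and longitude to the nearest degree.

The haversine formula gives a central angle δ ≈ 2.241 rad (128.4°) between the endpoints.
Interpolate at f = 5/6 with slerp weights a = sin((1−f)δ)/sin δ ≈ 0.465, b = sin(fδ)/sin δ ≈ 1.220.
p = a·p₁ + b·p₂ ≈ (0.879, -0.357, -0.316); φ = arcsin(p_z) ≈ -18.41°, λ = atan2(p_y, p_x) ≈ -22.07°.

≈ lat 18°S, lon 22°W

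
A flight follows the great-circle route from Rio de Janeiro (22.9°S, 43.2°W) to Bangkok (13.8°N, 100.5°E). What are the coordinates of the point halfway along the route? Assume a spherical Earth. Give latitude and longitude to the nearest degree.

Write both endpoints as unit vectors p₁, p₂ with components (cos φ cos λ, cos φ sin λ, sin φ).
The central angle between the endpoints is δ = arccos(p₁·p₂) ≈ 2.521 rad (144.5°).
Interpolate at f = 1/2 with slerp weights a = sin((1−f)δ)/sin δ ≈ 1.639, b = sin(fδ)/sin δ ≈ 1.639.
p = a·p₁ + b·p₂ ≈ (0.810, 0.531, -0.247); φ = arcsin(p_z) ≈ -14.29°, λ = atan2(p_y, p_x) ≈ 33.25°.

≈ 14°S, 33°E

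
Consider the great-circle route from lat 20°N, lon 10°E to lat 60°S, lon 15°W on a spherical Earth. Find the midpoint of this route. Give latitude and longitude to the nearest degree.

≈ lat 20°S, lon 1°E

From cos δ = sin φ₁ sin φ₂ + cos φ₁ cos φ₂ cos Δλ, the central angle is δ ≈ 1.441 rad (82.6°).
Interpolate at f = 1/2 with slerp weights a = sin((1−f)δ)/sin δ ≈ 0.665, b = sin(fδ)/sin δ ≈ 0.665.
p = a·p₁ + b·p₂ ≈ (0.937, 0.022, -0.349); φ = arcsin(p_z) ≈ -20.40°, λ = atan2(p_y, p_x) ≈ 1.37°.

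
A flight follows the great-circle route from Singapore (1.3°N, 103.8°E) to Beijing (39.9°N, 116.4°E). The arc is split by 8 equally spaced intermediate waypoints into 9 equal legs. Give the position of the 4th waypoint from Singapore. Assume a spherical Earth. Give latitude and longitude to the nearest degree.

From cos δ = sin φ₁ sin φ₂ + cos φ₁ cos φ₂ cos Δλ, the central angle is δ ≈ 0.703 rad (40.3°).
Interpolate at f = 4/9 with slerp weights a = sin((1−f)δ)/sin δ ≈ 0.589, b = sin(fδ)/sin δ ≈ 0.475.
p = a·p₁ + b·p₂ ≈ (-0.303, 0.898, 0.318); φ = arcsin(p_z) ≈ 18.56°, λ = atan2(p_y, p_x) ≈ 108.61°.

≈ (19°N, 109°E)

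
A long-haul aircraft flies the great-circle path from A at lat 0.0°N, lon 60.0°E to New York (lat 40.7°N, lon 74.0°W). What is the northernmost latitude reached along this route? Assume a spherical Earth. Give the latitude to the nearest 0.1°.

The great circle lies in the plane with unit normal n̂ = (p₁ × p₂)/|p₁ × p₂|.
Here n̂_z ≈ -0.642; the vertex latitude is φ_max = arccos|n̂_z| ≈ 50.1°.

≈ 50.1°N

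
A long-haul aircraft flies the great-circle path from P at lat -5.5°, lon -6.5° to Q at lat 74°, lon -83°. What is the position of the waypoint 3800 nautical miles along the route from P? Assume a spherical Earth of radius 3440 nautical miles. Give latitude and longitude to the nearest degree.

≈ lat 54°, lon -31°

Write both endpoints as unit vectors p₁, p₂ with components (cos φ cos λ, cos φ sin λ, sin φ).
The central angle between the endpoints is δ = arccos(p₁·p₂) ≈ 1.599 rad (91.6°). The total great-circle distance is δ·R ≈ 1.599 × 3440 ≈ 5500 nmi, so the target fraction is f = 3800/5500 ≈ 0.691.
Interpolate at f ≈ 0.691 with slerp weights a = sin((1−f)δ)/sin δ ≈ 0.475, b = sin(fδ)/sin δ ≈ 0.894.
p = a·p₁ + b·p₂ ≈ (0.499, -0.298, 0.814); φ = arcsin(p_z) ≈ 54.45°, λ = atan2(p_y, p_x) ≈ -30.83°.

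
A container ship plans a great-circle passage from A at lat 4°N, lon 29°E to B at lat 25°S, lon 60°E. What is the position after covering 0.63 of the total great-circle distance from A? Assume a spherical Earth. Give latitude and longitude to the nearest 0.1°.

Write both endpoints as unit vectors p₁, p₂ with components (cos φ cos λ, cos φ sin λ, sin φ).
The central angle between the endpoints is δ = arccos(p₁·p₂) ≈ 0.730 rad (41.8°).
Interpolate at f = 0.63 with slerp weights a = sin((1−f)δ)/sin δ ≈ 0.400, b = sin(fδ)/sin δ ≈ 0.666.
p = a·p₁ + b·p₂ ≈ (0.651, 0.716, -0.253); φ = arcsin(p_z) ≈ -14.68°, λ = atan2(p_y, p_x) ≈ 47.73°.

≈ lat 14.7°S, lon 47.7°E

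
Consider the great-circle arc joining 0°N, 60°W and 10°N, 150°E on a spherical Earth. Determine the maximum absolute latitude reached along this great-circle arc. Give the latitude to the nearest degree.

≈ 19°N

The great circle lies in the plane with unit normal n̂ = (p₁ × p₂)/|p₁ × p₂|.
Here n̂_z ≈ -0.943; the vertex latitude is φ_max = arccos|n̂_z| ≈ 19.4°.
Check via Clairaut: cos φ_max = |cos φ₁| · sin C = cos(0.0°)·sin(70.6°) ≈ 0.943, again giving ≈ 19.4°.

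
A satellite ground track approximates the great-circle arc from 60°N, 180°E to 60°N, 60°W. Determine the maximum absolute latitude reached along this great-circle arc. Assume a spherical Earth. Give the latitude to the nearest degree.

≈ 74°N

The great circle lies in the plane with unit normal n̂ = (p₁ × p₂)/|p₁ × p₂|.
Here n̂_z ≈ +0.277; the vertex latitude is φ_max = arccos|n̂_z| ≈ 73.9°.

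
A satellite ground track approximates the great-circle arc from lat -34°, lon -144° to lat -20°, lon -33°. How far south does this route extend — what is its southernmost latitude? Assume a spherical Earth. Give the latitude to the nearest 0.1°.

The great circle lies in the plane with unit normal n̂ = (p₁ × p₂)/|p₁ × p₂|.
Here n̂_z ≈ +0.730; the vertex latitude is φ_max = arccos|n̂_z| ≈ 43.1°.
Check via Clairaut: cos φ_max = |cos φ₁| · sin C = cos(34.0°)·sin(118.3°) ≈ 0.730, again giving ≈ 43.1°.

≈ -43.1°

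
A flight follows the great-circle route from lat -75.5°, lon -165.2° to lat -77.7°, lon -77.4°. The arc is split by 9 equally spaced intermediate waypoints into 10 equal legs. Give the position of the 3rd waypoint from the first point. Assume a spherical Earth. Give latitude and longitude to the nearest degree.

From cos δ = sin φ₁ sin φ₂ + cos φ₁ cos φ₂ cos Δλ, the central angle is δ ≈ 0.324 rad (18.6°).
Interpolate at f = 3/10 with slerp weights a = sin((1−f)δ)/sin δ ≈ 0.706, b = sin(fδ)/sin δ ≈ 0.305.
p = a·p₁ + b·p₂ ≈ (-0.157, -0.109, -0.982); φ = arcsin(p_z) ≈ -79.01°, λ = atan2(p_y, p_x) ≈ -145.31°.

≈ lat -79°, lon -145°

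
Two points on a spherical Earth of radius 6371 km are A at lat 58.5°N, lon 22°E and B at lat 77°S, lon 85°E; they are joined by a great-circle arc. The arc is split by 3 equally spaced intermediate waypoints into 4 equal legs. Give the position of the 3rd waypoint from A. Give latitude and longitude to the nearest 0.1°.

Convert each endpoint to a unit vector on the sphere (x = cos φ cos λ, y = cos φ sin λ, z = sin φ).
The central angle between the endpoints is δ = arccos(p₁·p₂) ≈ 2.461 rad (141.0°).
Interpolate at f = 3/4 with slerp weights a = sin((1−f)δ)/sin δ ≈ 0.918, b = sin(fδ)/sin δ ≈ 1.530.
p = a·p₁ + b·p₂ ≈ (0.475, 0.523, -0.708); φ = arcsin(p_z) ≈ -45.10°, λ = atan2(p_y, p_x) ≈ 47.75°.

≈ lat 45.1°S, lon 47.8°E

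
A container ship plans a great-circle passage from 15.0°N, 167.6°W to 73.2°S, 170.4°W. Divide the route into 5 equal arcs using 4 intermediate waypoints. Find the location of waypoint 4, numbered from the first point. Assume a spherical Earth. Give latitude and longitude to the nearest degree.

≈ 56°S, 169°W

Convert each endpoint to a unit vector on the sphere (x = cos φ cos λ, y = cos φ sin λ, z = sin φ).
The central angle between the endpoints is δ = arccos(p₁·p₂) ≈ 1.540 rad (88.2°).
Interpolate at f = 4/5 with slerp weights a = sin((1−f)δ)/sin δ ≈ 0.303, b = sin(fδ)/sin δ ≈ 0.944.
p = a·p₁ + b·p₂ ≈ (-0.555, -0.108, -0.825); φ = arcsin(p_z) ≈ -55.57°, λ = atan2(p_y, p_x) ≈ -168.95°.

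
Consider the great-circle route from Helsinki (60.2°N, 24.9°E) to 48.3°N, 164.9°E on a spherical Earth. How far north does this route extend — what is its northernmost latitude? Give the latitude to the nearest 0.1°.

≈ 76.6°N

The great circle lies in the plane with unit normal n̂ = (p₁ × p₂)/|p₁ × p₂|.
Here n̂_z ≈ +0.231; the vertex latitude is φ_max = arccos|n̂_z| ≈ 76.6°.
Check via Clairaut: cos φ_max = |cos φ₁| · sin C = cos(60.2°)·sin(27.7°) ≈ 0.231, again giving ≈ 76.6°.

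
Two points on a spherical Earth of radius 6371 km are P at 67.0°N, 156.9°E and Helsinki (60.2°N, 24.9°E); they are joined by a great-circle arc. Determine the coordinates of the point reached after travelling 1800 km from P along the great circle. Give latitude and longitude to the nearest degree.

Write both endpoints as unit vectors p₁, p₂ with components (cos φ cos λ, cos φ sin λ, sin φ).
The central angle between the endpoints is δ = arccos(p₁·p₂) ≈ 0.838 rad (48.0°). The total great-circle distance is δ·R ≈ 0.838 × 6371 ≈ 5340 km, so the target fraction is f = 1800/5340 ≈ 0.337.
Interpolate at f ≈ 0.337 with slerp weights a = sin((1−f)δ)/sin δ ≈ 0.710, b = sin(fδ)/sin δ ≈ 0.375.
p = a·p₁ + b·p₂ ≈ (-0.086, 0.187, 0.979); φ = arcsin(p_z) ≈ 78.11°, λ = atan2(p_y, p_x) ≈ 114.66°.

≈ 78°N, 115°E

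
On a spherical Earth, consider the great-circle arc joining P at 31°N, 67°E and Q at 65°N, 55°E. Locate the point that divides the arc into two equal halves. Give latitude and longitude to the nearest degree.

From cos δ = sin φ₁ sin φ₂ + cos φ₁ cos φ₂ cos Δλ, the central angle is δ ≈ 0.607 rad (34.8°).
Interpolate at f = 1/2 with slerp weights a = sin((1−f)δ)/sin δ ≈ 0.524, b = sin(fδ)/sin δ ≈ 0.524.
p = a·p₁ + b·p₂ ≈ (0.303, 0.595, 0.745); φ = arcsin(p_z) ≈ 48.14°, λ = atan2(p_y, p_x) ≈ 63.04°.

≈ 48°N, 63°E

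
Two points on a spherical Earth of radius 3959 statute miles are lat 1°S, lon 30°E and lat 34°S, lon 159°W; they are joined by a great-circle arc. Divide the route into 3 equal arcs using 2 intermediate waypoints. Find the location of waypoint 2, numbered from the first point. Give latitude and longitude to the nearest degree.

≈ lat 75°S, lon 149°E

From cos δ = sin φ₁ sin φ₂ + cos φ₁ cos φ₂ cos Δλ, the central angle is δ ≈ 2.513 rad (144.0°).
Interpolate at f = 2/3 with slerp weights a = sin((1−f)δ)/sin δ ≈ 1.264, b = sin(fδ)/sin δ ≈ 1.692.
p = a·p₁ + b·p₂ ≈ (-0.215, 0.129, -0.968); φ = arcsin(p_z) ≈ -75.48°, λ = atan2(p_y, p_x) ≈ 148.95°.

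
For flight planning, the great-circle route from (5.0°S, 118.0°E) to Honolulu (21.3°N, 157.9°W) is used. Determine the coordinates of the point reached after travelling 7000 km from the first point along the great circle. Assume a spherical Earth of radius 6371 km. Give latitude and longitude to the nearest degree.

The haversine formula gives a central angle δ ≈ 1.507 rad (86.3°) between the endpoints. The total great-circle distance is δ·R ≈ 1.507 × 6371 ≈ 9601 km, so the target fraction is f = 7000/9601 ≈ 0.729.
Interpolate at f ≈ 0.729 with slerp weights a = sin((1−f)δ)/sin δ ≈ 0.398, b = sin(fδ)/sin δ ≈ 0.892.
p = a·p₁ + b·p₂ ≈ (-0.956, 0.037, 0.290); φ = arcsin(p_z) ≈ 16.83°, λ = atan2(p_y, p_x) ≈ 177.78°.

≈ (17°N, 178°E)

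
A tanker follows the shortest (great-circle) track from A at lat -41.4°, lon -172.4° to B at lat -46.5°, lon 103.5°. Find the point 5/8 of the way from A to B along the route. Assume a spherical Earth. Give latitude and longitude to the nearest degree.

From cos δ = sin φ₁ sin φ₂ + cos φ₁ cos φ₂ cos Δλ, the central angle is δ ≈ 1.009 rad (57.8°).
Interpolate at f = 5/8 with slerp weights a = sin((1−f)δ)/sin δ ≈ 0.436, b = sin(fδ)/sin δ ≈ 0.697.
p = a·p₁ + b·p₂ ≈ (-0.436, 0.423, -0.794); φ = arcsin(p_z) ≈ -52.57°, λ = atan2(p_y, p_x) ≈ 135.90°.

≈ lat -53°, lon 136°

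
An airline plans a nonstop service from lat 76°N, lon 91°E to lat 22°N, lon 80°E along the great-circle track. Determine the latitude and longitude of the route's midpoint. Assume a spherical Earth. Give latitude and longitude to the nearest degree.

≈ lat 49°N, lon 82°E

From cos δ = sin φ₁ sin φ₂ + cos φ₁ cos φ₂ cos Δλ, the central angle is δ ≈ 0.948 rad (54.3°).
Interpolate at f = 1/2 with slerp weights a = sin((1−f)δ)/sin δ ≈ 0.562, b = sin(fδ)/sin δ ≈ 0.562.
p = a·p₁ + b·p₂ ≈ (0.088, 0.649, 0.756); φ = arcsin(p_z) ≈ 49.09°, λ = atan2(p_y, p_x) ≈ 82.27°.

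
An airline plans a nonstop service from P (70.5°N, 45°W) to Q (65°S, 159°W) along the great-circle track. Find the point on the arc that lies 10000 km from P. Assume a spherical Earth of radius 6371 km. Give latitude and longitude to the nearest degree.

≈ (6°S, 116°W)

Convert each endpoint to a unit vector on the sphere (x = cos φ cos λ, y = cos φ sin λ, z = sin φ).
The central angle between the endpoints is δ = arccos(p₁·p₂) ≈ 2.718 rad (155.7°). The total great-circle distance is δ·R ≈ 2.718 × 6371 ≈ 17318 km, so the target fraction is f = 10000/17318 ≈ 0.577.
Interpolate at f ≈ 0.577 with slerp weights a = sin((1−f)δ)/sin δ ≈ 2.220, b = sin(fδ)/sin δ ≈ 2.434.
p = a·p₁ + b·p₂ ≈ (-0.436, -0.893, -0.113); φ = arcsin(p_z) ≈ -6.49°, λ = atan2(p_y, p_x) ≈ -116.04°.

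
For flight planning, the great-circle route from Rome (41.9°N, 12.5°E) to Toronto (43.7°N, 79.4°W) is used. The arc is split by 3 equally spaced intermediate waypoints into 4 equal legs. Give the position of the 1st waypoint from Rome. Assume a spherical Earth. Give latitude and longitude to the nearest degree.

≈ 50°N, 8°W

Write both endpoints as unit vectors p₁, p₂ with components (cos φ cos λ, cos φ sin λ, sin φ).
The central angle between the endpoints is δ = arccos(p₁·p₂) ≈ 1.111 rad (63.7°).
Interpolate at f = 1/4 with slerp weights a = sin((1−f)δ)/sin δ ≈ 0.826, b = sin(fδ)/sin δ ≈ 0.306.
p = a·p₁ + b·p₂ ≈ (0.641, -0.084, 0.763); φ = arcsin(p_z) ≈ 49.73°, λ = atan2(p_y, p_x) ≈ -7.50°.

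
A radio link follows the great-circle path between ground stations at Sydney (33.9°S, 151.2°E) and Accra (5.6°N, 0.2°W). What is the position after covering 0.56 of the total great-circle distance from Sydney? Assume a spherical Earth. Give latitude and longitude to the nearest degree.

≈ 39°S, 46°E

Write both endpoints as unit vectors p₁, p₂ with components (cos φ cos λ, cos φ sin λ, sin φ).
The central angle between the endpoints is δ = arccos(p₁·p₂) ≈ 2.465 rad (141.2°).
Interpolate at f = 0.56 with slerp weights a = sin((1−f)δ)/sin δ ≈ 1.412, b = sin(fδ)/sin δ ≈ 1.568.
p = a·p₁ + b·p₂ ≈ (0.534, 0.559, -0.634); φ = arcsin(p_z) ≈ -39.38°, λ = atan2(p_y, p_x) ≈ 46.33°.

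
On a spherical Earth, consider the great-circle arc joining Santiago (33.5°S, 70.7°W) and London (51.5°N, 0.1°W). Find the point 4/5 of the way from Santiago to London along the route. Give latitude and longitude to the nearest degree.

≈ 37°N, 22°W

Convert each endpoint to a unit vector on the sphere (x = cos φ cos λ, y = cos φ sin λ, z = sin φ).
The central angle between the endpoints is δ = arccos(p₁·p₂) ≈ 1.833 rad (105.0°).
Interpolate at f = 4/5 with slerp weights a = sin((1−f)δ)/sin δ ≈ 0.371, b = sin(fδ)/sin δ ≈ 1.030.
p = a·p₁ + b·p₂ ≈ (0.743, -0.293, 0.601); φ = arcsin(p_z) ≈ 36.95°, λ = atan2(p_y, p_x) ≈ -21.53°.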